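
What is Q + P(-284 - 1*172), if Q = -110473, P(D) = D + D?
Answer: -111385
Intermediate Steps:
P(D) = 2*D
Q + P(-284 - 1*172) = -110473 + 2*(-284 - 1*172) = -110473 + 2*(-284 - 172) = -110473 + 2*(-456) = -110473 - 912 = -111385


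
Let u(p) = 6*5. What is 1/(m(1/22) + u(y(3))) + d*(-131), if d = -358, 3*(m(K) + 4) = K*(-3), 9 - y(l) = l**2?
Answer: 26778780/571 ≈ 46898.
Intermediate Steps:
y(l) = 9 - l**2
m(K) = -4 - K (m(K) = -4 + (K*(-3))/3 = -4 + (-3*K)/3 = -4 - K)
u(p) = 30
1/(m(1/22) + u(y(3))) + d*(-131) = 1/((-4 - 1/22) + 30) - 358*(-131) = 1/((-4 - 1*1/22) + 30) + 46898 = 1/((-4 - 1/22) + 30) + 46898 = 1/(-89/22 + 30) + 46898 = 1/(571/22) + 46898 = 22/571 + 46898 = 26778780/571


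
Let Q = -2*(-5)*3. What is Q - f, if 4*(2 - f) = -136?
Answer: -6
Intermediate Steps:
f = 36 (f = 2 - ¼*(-136) = 2 + 34 = 36)
Q = 30 (Q = 10*3 = 30)
Q - f = 30 - 1*36 = 30 - 36 = -6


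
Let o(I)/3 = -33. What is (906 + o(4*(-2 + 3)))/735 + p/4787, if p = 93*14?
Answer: 1606693/1172815 ≈ 1.3699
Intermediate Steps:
o(I) = -99 (o(I) = 3*(-33) = -99)
p = 1302
(906 + o(4*(-2 + 3)))/735 + p/4787 = (906 - 99)/735 + 1302/4787 = 807*(1/735) + 1302*(1/4787) = 269/245 + 1302/4787 = 1606693/1172815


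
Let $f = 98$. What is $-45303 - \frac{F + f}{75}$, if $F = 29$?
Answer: $- \frac{3397852}{75} \approx -45305.0$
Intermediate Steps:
$-45303 - \frac{F + f}{75} = -45303 - \frac{29 + 98}{75} = -45303 - \frac{1}{75} \cdot 127 = -45303 - \frac{127}{75} = - \frac{3397852}{75}$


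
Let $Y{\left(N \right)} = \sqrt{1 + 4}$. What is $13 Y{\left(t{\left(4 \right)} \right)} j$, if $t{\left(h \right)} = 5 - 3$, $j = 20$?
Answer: $260 \sqrt{5} \approx 581.38$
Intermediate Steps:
$t{\left(h \right)} = 2$
$Y{\left(N \right)} = \sqrt{5}$
$13 Y{\left(t{\left(4 \right)} \right)} j = 13 \sqrt{5} \cdot 20 = 260 \sqrt{5}$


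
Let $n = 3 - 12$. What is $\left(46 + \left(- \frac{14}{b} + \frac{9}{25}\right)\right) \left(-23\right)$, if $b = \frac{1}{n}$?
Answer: $- \frac{99107}{25} \approx -3964.3$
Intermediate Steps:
$n = -9$ ($n = 3 - 12 = -9$)
$b = - \frac{1}{9}$ ($b = \frac{1}{-9} = - \frac{1}{9} \approx -0.11111$)
$\left(46 + \left(- \frac{14}{b} + \frac{9}{25}\right)\right) \left(-23\right) = \left(46 + \left(- \frac{14}{- \frac{1}{9}} + \frac{9}{25}\right)\right) \left(-23\right) = \left(46 + \left(\left(-14\right) \left(-9\right) + 9 \cdot \frac{1}{25}\right)\right) \left(-23\right) = \left(46 + \left(126 + \frac{9}{25}\right)\right) \left(-23\right) = \left(46 + \frac{3159}{25}\right) \left(-23\right) = \frac{4309}{25} \left(-23\right) = - \frac{99107}{25}$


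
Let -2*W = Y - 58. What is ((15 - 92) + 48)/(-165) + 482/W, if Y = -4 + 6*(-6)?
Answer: 80951/8085 ≈ 10.012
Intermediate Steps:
Y = -40 (Y = -4 - 36 = -40)
W = 49 (W = -(-40 - 58)/2 = -½*(-98) = 49)
((15 - 92) + 48)/(-165) + 482/W = ((15 - 92) + 48)/(-165) + 482/49 = (-77 + 48)*(-1/165) + 482*(1/49) = -29*(-1/165) + 482/49 = 29/165 + 482/49 = 80951/8085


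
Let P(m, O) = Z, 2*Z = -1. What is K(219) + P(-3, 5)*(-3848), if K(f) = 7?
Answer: 1931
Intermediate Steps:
Z = -½ (Z = (½)*(-1) = -½ ≈ -0.50000)
P(m, O) = -½
K(219) + P(-3, 5)*(-3848) = 7 - ½*(-3848) = 7 + 1924 = 1931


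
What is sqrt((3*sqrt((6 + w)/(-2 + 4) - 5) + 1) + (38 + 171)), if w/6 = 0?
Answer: sqrt(210 + 3*I*sqrt(2)) ≈ 14.492 + 0.1464*I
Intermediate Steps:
w = 0 (w = 6*0 = 0)
sqrt((3*sqrt((6 + w)/(-2 + 4) - 5) + 1) + (38 + 171)) = sqrt((3*sqrt((6 + 0)/(-2 + 4) - 5) + 1) + (38 + 171)) = sqrt((3*sqrt(6/2 - 5) + 1) + 209) = sqrt((3*sqrt(6*(1/2) - 5) + 1) + 209) = sqrt((3*sqrt(3 - 5) + 1) + 209) = sqrt((3*sqrt(-2) + 1) + 209) = sqrt((3*(I*sqrt(2)) + 1) + 209) = sqrt((3*I*sqrt(2) + 1) + 209) = sqrt((1 + 3*I*sqrt(2)) + 209) = sqrt(210 + 3*I*sqrt(2))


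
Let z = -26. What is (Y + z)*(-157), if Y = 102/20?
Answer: 32813/10 ≈ 3281.3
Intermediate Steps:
Y = 51/10 (Y = 102*(1/20) = 51/10 ≈ 5.1000)
(Y + z)*(-157) = (51/10 - 26)*(-157) = -209/10*(-157) = 32813/10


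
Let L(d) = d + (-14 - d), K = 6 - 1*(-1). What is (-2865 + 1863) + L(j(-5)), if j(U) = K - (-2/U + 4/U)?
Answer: -1016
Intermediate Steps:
K = 7 (K = 6 + 1 = 7)
j(U) = 7 - 2/U (j(U) = 7 - (-2/U + 4/U) = 7 - 2/U)
L(d) = -14
(-2865 + 1863) + L(j(-5)) = (-2865 + 1863) - 14 = -1002 - 14 = -1016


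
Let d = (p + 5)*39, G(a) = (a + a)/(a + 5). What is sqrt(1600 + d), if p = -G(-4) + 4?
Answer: sqrt(2263) ≈ 47.571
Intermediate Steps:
G(a) = 2*a/(5 + a) (G(a) = (2*a)/(5 + a) = 2*a/(5 + a))
p = 12 (p = -2*(-4)/(5 - 4) + 4 = -2*(-4)/1 + 4 = -2*(-4) + 4 = -1*(-8) + 4 = 8 + 4 = 12)
d = 663 (d = (12 + 5)*39 = 17*39 = 663)
sqrt(1600 + d) = sqrt(1600 + 663) = sqrt(2263)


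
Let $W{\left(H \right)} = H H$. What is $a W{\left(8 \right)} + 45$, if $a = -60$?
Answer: $-3795$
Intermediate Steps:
$W{\left(H \right)} = H^{2}$
$a W{\left(8 \right)} + 45 = - 60 \cdot 8^{2} + 45 = \left(-60\right) 64 + 45 = -3840 + 45 = -3795$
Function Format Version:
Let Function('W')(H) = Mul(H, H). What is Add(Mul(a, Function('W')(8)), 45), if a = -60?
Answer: -3795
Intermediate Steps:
Function('W')(H) = Pow(H, 2)
Add(Mul(a, Function('W')(8)), 45) = Add(Mul(-60, Pow(8, 2)), 45) = Add(Mul(-60, 64), 45) = Add(-3840, 45) = -3795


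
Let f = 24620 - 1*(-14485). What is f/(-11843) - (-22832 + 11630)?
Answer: 132626181/11843 ≈ 11199.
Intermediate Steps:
f = 39105 (f = 24620 + 14485 = 39105)
f/(-11843) - (-22832 + 11630) = 39105/(-11843) - (-22832 + 11630) = 39105*(-1/11843) - 1*(-11202) = -39105/11843 + 11202 = 132626181/11843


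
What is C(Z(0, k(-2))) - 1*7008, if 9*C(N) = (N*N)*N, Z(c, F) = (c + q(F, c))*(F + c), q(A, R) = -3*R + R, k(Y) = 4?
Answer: -7008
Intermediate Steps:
q(A, R) = -2*R
Z(c, F) = -c*(F + c) (Z(c, F) = (c - 2*c)*(F + c) = (-c)*(F + c) = -c*(F + c))
C(N) = N³/9 (C(N) = ((N*N)*N)/9 = (N²*N)/9 = N³/9)
C(Z(0, k(-2))) - 1*7008 = (0*(-1*4 - 1*0))³/9 - 1*7008 = (0*(-4 + 0))³/9 - 7008 = (0*(-4))³/9 - 7008 = (⅑)*0³ - 7008 = (⅑)*0 - 7008 = 0 - 7008 = -7008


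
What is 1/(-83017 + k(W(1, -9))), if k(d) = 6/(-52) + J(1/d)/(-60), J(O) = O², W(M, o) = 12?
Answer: -112320/9324482413 ≈ -1.2046e-5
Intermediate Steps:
k(d) = -3/26 - 1/(60*d²) (k(d) = 6/(-52) + (1/d)²/(-60) = 6*(-1/52) - 1/60/d² = -3/26 - 1/(60*d²))
1/(-83017 + k(W(1, -9))) = 1/(-83017 + (-3/26 - 1/60/12²)) = 1/(-83017 + (-3/26 - 1/60*1/144)) = 1/(-83017 + (-3/26 - 1/8640)) = 1/(-83017 - 12973/112320) = 1/(-9324482413/112320) = -112320/9324482413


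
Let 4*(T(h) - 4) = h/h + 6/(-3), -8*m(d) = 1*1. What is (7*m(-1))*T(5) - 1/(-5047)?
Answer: -529903/161504 ≈ -3.2811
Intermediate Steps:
m(d) = -⅛ (m(d) = -1/8 = -⅛*1 = -⅛)
T(h) = 15/4 (T(h) = 4 + (h/h + 6/(-3))/4 = 4 + (1 + 6*(-⅓))/4 = 4 + (1 - 2)/4 = 4 + (¼)*(-1) = 4 - ¼ = 15/4)
(7*m(-1))*T(5) - 1/(-5047) = (7*(-⅛))*(15/4) - 1/(-5047) = -7/8*15/4 - 1*(-1/5047) = -105/32 + 1/5047 = -529903/161504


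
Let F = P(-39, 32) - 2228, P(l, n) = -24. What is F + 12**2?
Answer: -2108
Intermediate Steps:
F = -2252 (F = -24 - 2228 = -2252)
F + 12**2 = -2252 + 12**2 = -2252 + 144 = -2108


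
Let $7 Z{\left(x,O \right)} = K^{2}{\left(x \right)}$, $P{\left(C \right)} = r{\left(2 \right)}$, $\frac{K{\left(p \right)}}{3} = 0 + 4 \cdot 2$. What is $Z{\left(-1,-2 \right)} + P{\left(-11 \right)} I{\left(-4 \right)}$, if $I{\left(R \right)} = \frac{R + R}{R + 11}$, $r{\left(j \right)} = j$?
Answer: $80$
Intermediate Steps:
$K{\left(p \right)} = 24$ ($K{\left(p \right)} = 3 \left(0 + 4 \cdot 2\right) = 3 \left(0 + 8\right) = 3 \cdot 8 = 24$)
$P{\left(C \right)} = 2$
$Z{\left(x,O \right)} = \frac{576}{7}$ ($Z{\left(x,O \right)} = \frac{24^{2}}{7} = \frac{1}{7} \cdot 576 = \frac{576}{7}$)
$I{\left(R \right)} = \frac{2 R}{11 + R}$
$Z{\left(-1,-2 \right)} + P{\left(-11 \right)} I{\left(-4 \right)} = \frac{576}{7} + 2 \cdot 2 \left(-4\right) \frac{1}{11 - 4} = \frac{576}{7} + 2 \cdot 2 \left(-4\right) \frac{1}{7} = \frac{576}{7} + 2 \left(- \frac{8}{7}\right) = \frac{576}{7} - \frac{16}{7} = 80$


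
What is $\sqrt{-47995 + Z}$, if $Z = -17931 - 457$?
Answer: $i \sqrt{66383} \approx 257.65 i$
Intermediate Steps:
$Z = -18388$
$\sqrt{-47995 + Z} = \sqrt{-47995 - 18388} = \sqrt{-66383} = i \sqrt{66383}$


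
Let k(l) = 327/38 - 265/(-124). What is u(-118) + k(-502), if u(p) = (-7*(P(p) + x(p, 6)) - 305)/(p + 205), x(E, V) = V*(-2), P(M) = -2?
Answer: 571397/68324 ≈ 8.3631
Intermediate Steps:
x(E, V) = -2*V
k(l) = 25309/2356 (k(l) = 327*(1/38) - 265*(-1/124) = 327/38 + 265/124 = 25309/2356)
u(p) = -207/(205 + p) (u(p) = (-7*(-2 - 2*6) - 305)/(p + 205) = (-7*(-2 - 12) - 305)/(205 + p) = (-7*(-14) - 305)/(205 + p) = (98 - 305)/(205 + p) = -207/(205 + p))
u(-118) + k(-502) = -207/(205 - 118) + 25309/2356 = -207/87 + 25309/2356 = -207*1/87 + 25309/2356 = -69/29 + 25309/2356 = 571397/68324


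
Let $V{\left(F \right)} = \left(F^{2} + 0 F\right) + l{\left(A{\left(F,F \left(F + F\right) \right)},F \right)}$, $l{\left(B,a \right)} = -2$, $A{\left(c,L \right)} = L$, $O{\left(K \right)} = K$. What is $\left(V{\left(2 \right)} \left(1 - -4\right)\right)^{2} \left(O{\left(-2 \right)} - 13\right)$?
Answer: $-1500$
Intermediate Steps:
$V{\left(F \right)} = -2 + F^{2}$ ($V{\left(F \right)} = \left(F^{2} + 0 F\right) - 2 = \left(F^{2} + 0\right) - 2 = F^{2} - 2 = -2 + F^{2}$)
$\left(V{\left(2 \right)} \left(1 - -4\right)\right)^{2} \left(O{\left(-2 \right)} - 13\right) = \left(\left(-2 + 2^{2}\right) \left(1 - -4\right)\right)^{2} \left(-2 - 13\right) = \left(\left(-2 + 4\right) \left(1 + 4\right)\right)^{2} \left(-15\right) = \left(2 \cdot 5\right)^{2} \left(-15\right) = 10^{2} \left(-15\right) = 100 \left(-15\right) = -1500$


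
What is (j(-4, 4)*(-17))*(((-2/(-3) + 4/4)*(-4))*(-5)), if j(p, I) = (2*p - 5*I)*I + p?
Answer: 197200/3 ≈ 65733.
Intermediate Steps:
j(p, I) = p + I*(-5*I + 2*p) (j(p, I) = (-5*I + 2*p)*I + p = I*(-5*I + 2*p) + p = p + I*(-5*I + 2*p))
(j(-4, 4)*(-17))*(((-2/(-3) + 4/4)*(-4))*(-5)) = ((-4 - 5*4² + 2*4*(-4))*(-17))*(((-2/(-3) + 4/4)*(-4))*(-5)) = ((-4 - 5*16 - 32)*(-17))*(((-2*(-⅓) + 4*(¼))*(-4))*(-5)) = ((-4 - 80 - 32)*(-17))*(((⅔ + 1)*(-4))*(-5)) = (-116*(-17))*(((5/3)*(-4))*(-5)) = 1972*(-20/3*(-5)) = 1972*(100/3) = 197200/3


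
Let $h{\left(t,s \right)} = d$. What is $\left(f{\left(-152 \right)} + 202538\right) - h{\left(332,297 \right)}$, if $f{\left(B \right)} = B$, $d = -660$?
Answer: $203046$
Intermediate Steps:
$h{\left(t,s \right)} = -660$
$\left(f{\left(-152 \right)} + 202538\right) - h{\left(332,297 \right)} = \left(-152 + 202538\right) - -660 = 202386 + 660 = 203046$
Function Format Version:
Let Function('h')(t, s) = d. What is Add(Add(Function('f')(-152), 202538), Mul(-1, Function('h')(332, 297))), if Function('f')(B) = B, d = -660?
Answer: 203046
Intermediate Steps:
Function('h')(t, s) = -660
Add(Add(Function('f')(-152), 202538), Mul(-1, Function('h')(332, 297))) = Add(Add(-152, 202538), Mul(-1, -660)) = Add(202386, 660) = 203046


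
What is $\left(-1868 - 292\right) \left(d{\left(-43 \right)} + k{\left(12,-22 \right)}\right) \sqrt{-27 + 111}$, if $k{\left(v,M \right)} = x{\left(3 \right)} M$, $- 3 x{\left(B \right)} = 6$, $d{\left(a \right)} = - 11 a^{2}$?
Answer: $87674400 \sqrt{21} \approx 4.0177 \cdot 10^{8}$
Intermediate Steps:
$x{\left(B \right)} = -2$ ($x{\left(B \right)} = \left(- \frac{1}{3}\right) 6 = -2$)
$k{\left(v,M \right)} = - 2 M$
$\left(-1868 - 292\right) \left(d{\left(-43 \right)} + k{\left(12,-22 \right)}\right) \sqrt{-27 + 111} = \left(-1868 - 292\right) \left(- 11 \left(-43\right)^{2} - -44\right) \sqrt{-27 + 111} = - 2160 \left(\left(-11\right) 1849 + 44\right) \sqrt{84} = - 2160 \left(-20339 + 44\right) 2 \sqrt{21} = \left(-2160\right) \left(-20295\right) 2 \sqrt{21} = 43837200 \cdot 2 \sqrt{21} = 87674400 \sqrt{21}$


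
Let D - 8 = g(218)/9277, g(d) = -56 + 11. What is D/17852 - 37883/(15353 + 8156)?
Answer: -6272173744493/3893396111036 ≈ -1.6110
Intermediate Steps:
g(d) = -45
D = 74171/9277 (D = 8 - 45/9277 = 74171/9277 ≈ 7.9951)
D/17852 - 37883/(15353 + 8156) = (74171/9277)/17852 - 37883/(15353 + 8156) = (74171/9277)*(1/17852) - 37883/23509 = 74171/165613004 - 37883*1/23509 = 74171/165613004 - 37883/23509 = -6272173744493/3893396111036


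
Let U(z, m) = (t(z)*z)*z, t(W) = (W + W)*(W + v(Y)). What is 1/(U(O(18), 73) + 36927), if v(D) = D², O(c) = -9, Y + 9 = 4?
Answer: 1/13599 ≈ 7.3535e-5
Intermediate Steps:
Y = -5 (Y = -9 + 4 = -5)
t(W) = 2*W*(25 + W) (t(W) = (W + W)*(W + (-5)²) = (2*W)*(W + 25) = (2*W)*(25 + W) = 2*W*(25 + W))
U(z, m) = 2*z³*(25 + z) (U(z, m) = ((2*z*(25 + z))*z)*z = (2*z²*(25 + z))*z = 2*z³*(25 + z))
1/(U(O(18), 73) + 36927) = 1/(2*(-9)³*(25 - 9) + 36927) = 1/(2*(-729)*16 + 36927) = 1/(-23328 + 36927) = 1/13599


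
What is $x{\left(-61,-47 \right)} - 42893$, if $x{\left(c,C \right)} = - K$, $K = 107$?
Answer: $-43000$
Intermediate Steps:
$x{\left(c,C \right)} = -107$ ($x{\left(c,C \right)} = \left(-1\right) 107 = -107$)
$x{\left(-61,-47 \right)} - 42893 = -107 - 42893 = -43000$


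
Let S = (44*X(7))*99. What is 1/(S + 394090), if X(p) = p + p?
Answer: 1/455074 ≈ 2.1974e-6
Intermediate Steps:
X(p) = 2*p
S = 60984 (S = (44*(2*7))*99 = (44*14)*99 = 616*99 = 60984)
1/(S + 394090) = 1/(60984 + 394090) = 1/455074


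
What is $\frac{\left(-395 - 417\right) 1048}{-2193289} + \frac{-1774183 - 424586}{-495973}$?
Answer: $\frac{749228140127}{155401732171} \approx 4.8212$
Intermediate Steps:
$\frac{\left(-395 - 417\right) 1048}{-2193289} + \frac{-1774183 - 424586}{-495973} = \left(-812\right) 1048 \left(- \frac{1}{2193289}\right) + \left(-1774183 - 424586\right) \left(- \frac{1}{495973}\right) = \left(-850976\right) \left(- \frac{1}{2193289}\right) - - \frac{2198769}{495973} = \frac{121568}{313327} + \frac{2198769}{495973} = \frac{749228140127}{155401732171}$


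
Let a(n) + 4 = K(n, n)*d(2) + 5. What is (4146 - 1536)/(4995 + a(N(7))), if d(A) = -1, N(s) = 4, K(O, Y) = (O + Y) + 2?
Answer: 145/277 ≈ 0.52347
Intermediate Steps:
K(O, Y) = 2 + O + Y
a(n) = -1 - 2*n (a(n) = -4 + ((2 + n + n)*(-1) + 5) = -4 + ((2 + 2*n)*(-1) + 5) = -4 + ((-2 - 2*n) + 5) = -4 + (3 - 2*n) = -1 - 2*n)
(4146 - 1536)/(4995 + a(N(7))) = (4146 - 1536)/(4995 + (-1 - 2*4)) = 2610/(4995 + (-1 - 8)) = 2610/(4995 - 9) = 2610/4986 = 2610*(1/4986) = 145/277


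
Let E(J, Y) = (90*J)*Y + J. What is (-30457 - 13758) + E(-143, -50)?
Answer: 599142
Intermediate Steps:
E(J, Y) = J + 90*J*Y (E(J, Y) = 90*J*Y + J = J + 90*J*Y)
(-30457 - 13758) + E(-143, -50) = (-30457 - 13758) - 143*(1 + 90*(-50)) = -44215 - 143*(1 - 4500) = -44215 - 143*(-4499) = -44215 + 643357 = 599142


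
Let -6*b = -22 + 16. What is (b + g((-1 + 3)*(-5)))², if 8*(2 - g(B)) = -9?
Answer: 1089/64 ≈ 17.016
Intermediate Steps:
b = 1 (b = -(-22 + 16)/6 = -⅙*(-6) = 1)
g(B) = 25/8 (g(B) = 2 - ⅛*(-9) = 2 + 9/8 = 25/8)
(b + g((-1 + 3)*(-5)))² = (1 + 25/8)² = (33/8)² = 1089/64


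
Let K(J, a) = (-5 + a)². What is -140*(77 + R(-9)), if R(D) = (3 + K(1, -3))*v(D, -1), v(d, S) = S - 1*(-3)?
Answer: -29540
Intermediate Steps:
v(d, S) = 3 + S (v(d, S) = S + 3 = 3 + S)
R(D) = 134 (R(D) = (3 + (-5 - 3)²)*(3 - 1) = (3 + (-8)²)*2 = (3 + 64)*2 = 67*2 = 134)
-140*(77 + R(-9)) = -140*(77 + 134) = -140*211 = -29540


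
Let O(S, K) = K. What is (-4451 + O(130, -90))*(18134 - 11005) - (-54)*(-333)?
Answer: -32390771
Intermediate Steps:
(-4451 + O(130, -90))*(18134 - 11005) - (-54)*(-333) = (-4451 - 90)*(18134 - 11005) - (-54)*(-333) = -4541*7129 - 1*17982 = -32372789 - 17982 = -32390771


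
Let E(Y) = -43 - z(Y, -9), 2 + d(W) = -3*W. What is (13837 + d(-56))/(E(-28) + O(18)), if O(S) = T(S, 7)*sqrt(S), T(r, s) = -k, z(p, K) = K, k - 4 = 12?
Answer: 238051/1726 - 168036*sqrt(2)/863 ≈ -137.44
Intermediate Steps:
k = 16 (k = 4 + 12 = 16)
d(W) = -2 - 3*W
E(Y) = -34 (E(Y) = -43 - 1*(-9) = -43 + 9 = -34)
T(r, s) = -16 (T(r, s) = -1*16 = -16)
O(S) = -16*sqrt(S)
(13837 + d(-56))/(E(-28) + O(18)) = (13837 + (-2 - 3*(-56)))/(-34 - 48*sqrt(2)) = (13837 + (-2 + 168))/(-34 - 48*sqrt(2)) = (13837 + 166)/(-34 - 48*sqrt(2)) = 14003/(-34 - 48*sqrt(2))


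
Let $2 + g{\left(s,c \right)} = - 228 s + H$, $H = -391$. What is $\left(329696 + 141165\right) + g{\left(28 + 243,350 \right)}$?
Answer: $408680$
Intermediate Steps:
$g{\left(s,c \right)} = -393 - 228 s$ ($g{\left(s,c \right)} = -2 - \left(391 + 228 s\right) = -393 - 228 s$)
$\left(329696 + 141165\right) + g{\left(28 + 243,350 \right)} = \left(329696 + 141165\right) - \left(393 + 228 \left(28 + 243\right)\right) = 470861 - 62181 = 408680$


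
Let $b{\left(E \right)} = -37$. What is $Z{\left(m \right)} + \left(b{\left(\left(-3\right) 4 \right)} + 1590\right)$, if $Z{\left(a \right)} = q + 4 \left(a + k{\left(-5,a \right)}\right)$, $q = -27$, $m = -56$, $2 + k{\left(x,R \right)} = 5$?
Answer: $1314$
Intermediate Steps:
$k{\left(x,R \right)} = 3$ ($k{\left(x,R \right)} = -2 + 5 = 3$)
$Z{\left(a \right)} = -15 + 4 a$ ($Z{\left(a \right)} = -27 + 4 \left(a + 3\right) = -27 + 4 \left(3 + a\right) = -27 + \left(12 + 4 a\right) = -15 + 4 a$)
$Z{\left(m \right)} + \left(b{\left(\left(-3\right) 4 \right)} + 1590\right) = \left(-15 + 4 \left(-56\right)\right) + \left(-37 + 1590\right) = \left(-15 - 224\right) + 1553 = -239 + 1553 = 1314$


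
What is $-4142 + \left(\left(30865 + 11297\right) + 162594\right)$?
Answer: $200614$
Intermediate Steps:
$-4142 + \left(\left(30865 + 11297\right) + 162594\right) = -4142 + \left(42162 + 162594\right) = -4142 + 204756 = 200614$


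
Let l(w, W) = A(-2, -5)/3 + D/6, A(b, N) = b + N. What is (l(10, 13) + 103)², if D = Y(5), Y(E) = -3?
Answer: 361201/36 ≈ 10033.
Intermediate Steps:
A(b, N) = N + b
D = -3
l(w, W) = -17/6 (l(w, W) = (-5 - 2)/3 - 3/6 = -7*⅓ - 3*⅙ = -7/3 - ½ = -17/6)
(l(10, 13) + 103)² = (-17/6 + 103)² = (601/6)² = 361201/36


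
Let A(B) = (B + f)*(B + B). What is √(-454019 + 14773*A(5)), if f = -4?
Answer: I*√306289 ≈ 553.43*I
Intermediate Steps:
A(B) = 2*B*(-4 + B) (A(B) = (B - 4)*(B + B) = (-4 + B)*(2*B) = 2*B*(-4 + B))
√(-454019 + 14773*A(5)) = √(-454019 + 14773*(2*5*(-4 + 5))) = √(-454019 + 14773*(2*5*1)) = √(-454019 + 14773*10) = √(-454019 + 147730) = √(-306289) = I*√306289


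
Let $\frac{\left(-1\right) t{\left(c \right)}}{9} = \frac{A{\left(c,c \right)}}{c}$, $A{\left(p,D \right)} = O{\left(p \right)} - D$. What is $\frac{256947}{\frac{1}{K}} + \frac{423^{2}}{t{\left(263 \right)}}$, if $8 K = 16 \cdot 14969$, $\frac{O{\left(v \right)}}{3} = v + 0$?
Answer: $\frac{15384938691}{2} \approx 7.6925 \cdot 10^{9}$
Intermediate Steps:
$O{\left(v \right)} = 3 v$ ($O{\left(v \right)} = 3 \left(v + 0\right) = 3 v$)
$A{\left(p,D \right)} = - D + 3 p$ ($A{\left(p,D \right)} = 3 p - D = - D + 3 p$)
$K = 29938$ ($K = \frac{16 \cdot 14969}{8} = \frac{1}{8} \cdot 239504 = 29938$)
$t{\left(c \right)} = -18$ ($t{\left(c \right)} = - 9 \frac{- c + 3 c}{c} = - 9 \frac{2 c}{c} = \left(-9\right) 2 = -18$)
$\frac{256947}{\frac{1}{K}} + \frac{423^{2}}{t{\left(263 \right)}} = \frac{256947}{\frac{1}{29938}} + \frac{423^{2}}{-18} = 256947 \frac{1}{\frac{1}{29938}} + 178929 \left(- \frac{1}{18}\right) = 256947 \cdot 29938 - \frac{19881}{2} = 7692479286 - \frac{19881}{2} = \frac{15384938691}{2}$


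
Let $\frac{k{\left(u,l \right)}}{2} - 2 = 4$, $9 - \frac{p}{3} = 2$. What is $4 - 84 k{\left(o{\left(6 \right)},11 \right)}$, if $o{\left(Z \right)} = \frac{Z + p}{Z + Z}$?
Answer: $-1004$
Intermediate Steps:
$p = 21$ ($p = 27 - 6 = 21$)
$o{\left(Z \right)} = \frac{21 + Z}{2 Z}$ ($o{\left(Z \right)} = \frac{Z + 21}{Z + Z} = \frac{21 + Z}{2 Z}$)
$k{\left(u,l \right)} = 12$ ($k{\left(u,l \right)} = 4 + 2 \cdot 4 = 4 + 8 = 12$)
$4 - 84 k{\left(o{\left(6 \right)},11 \right)} = 4 - 1008 = -1004$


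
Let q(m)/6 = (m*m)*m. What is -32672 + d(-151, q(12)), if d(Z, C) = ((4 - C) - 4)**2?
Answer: 107462752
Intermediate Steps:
q(m) = 6*m**3 (q(m) = 6*((m*m)*m) = 6*(m**2*m) = 6*m**3)
d(Z, C) = C**2 (d(Z, C) = (-C)**2 = C**2)
-32672 + d(-151, q(12)) = -32672 + (6*12**3)**2 = -32672 + (6*1728)**2 = -32672 + 10368**2 = -32672 + 107495424 = 107462752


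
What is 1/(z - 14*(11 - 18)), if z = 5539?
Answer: 1/5637 ≈ 0.00017740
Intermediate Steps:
1/(z - 14*(11 - 18)) = 1/(5539 - 14*(11 - 18)) = 1/(5539 - 14*(-7)) = 1/(5539 + 98) = 1/5637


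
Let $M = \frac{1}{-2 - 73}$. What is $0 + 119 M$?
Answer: $- \frac{119}{75} \approx -1.5867$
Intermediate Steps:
$M = - \frac{1}{75}$ ($M = \frac{1}{-75} = - \frac{1}{75} \approx -0.013333$)
$0 + 119 M = 0 + 119 \left(- \frac{1}{75}\right) = 0 - \frac{119}{75} = - \frac{119}{75}$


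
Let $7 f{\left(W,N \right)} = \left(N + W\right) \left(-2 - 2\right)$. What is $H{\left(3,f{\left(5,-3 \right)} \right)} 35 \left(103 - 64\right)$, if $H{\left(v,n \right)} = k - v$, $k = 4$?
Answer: $1365$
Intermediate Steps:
$f{\left(W,N \right)} = - \frac{4 N}{7} - \frac{4 W}{7}$ ($f{\left(W,N \right)} = \frac{\left(N + W\right) \left(-2 - 2\right)}{7} = \frac{\left(N + W\right) \left(-4\right)}{7} = \frac{- 4 N - 4 W}{7} = - \frac{4 N}{7} - \frac{4 W}{7}$)
$H{\left(v,n \right)} = 4 - v$
$H{\left(3,f{\left(5,-3 \right)} \right)} 35 \left(103 - 64\right) = \left(4 - 3\right) 35 \left(103 - 64\right) = \left(4 - 3\right) 35 \cdot 39 = 1 \cdot 1365 = 1365$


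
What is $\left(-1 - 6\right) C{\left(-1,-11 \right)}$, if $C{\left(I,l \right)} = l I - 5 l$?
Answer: $-462$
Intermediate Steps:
$C{\left(I,l \right)} = - 5 l + I l$ ($C{\left(I,l \right)} = I l - 5 l = - 5 l + I l$)
$\left(-1 - 6\right) C{\left(-1,-11 \right)} = \left(-1 - 6\right) \left(- 11 \left(-5 - 1\right)\right) = \left(-1 - 6\right) \left(\left(-11\right) \left(-6\right)\right) = \left(-7\right) 66 = -462$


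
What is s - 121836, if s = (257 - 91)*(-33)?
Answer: -127314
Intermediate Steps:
s = -5478 (s = 166*(-33) = -5478)
s - 121836 = -5478 - 121836 = -127314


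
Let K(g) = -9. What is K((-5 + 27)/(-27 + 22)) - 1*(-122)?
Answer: 113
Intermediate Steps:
K((-5 + 27)/(-27 + 22)) - 1*(-122) = -9 - 1*(-122) = -9 + 122 = 113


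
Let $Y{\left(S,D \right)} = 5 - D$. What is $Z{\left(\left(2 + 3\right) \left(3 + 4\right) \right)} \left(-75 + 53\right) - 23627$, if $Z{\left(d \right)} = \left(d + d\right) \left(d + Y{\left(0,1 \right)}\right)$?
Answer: $-83687$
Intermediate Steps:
$Z{\left(d \right)} = 2 d \left(4 + d\right)$ ($Z{\left(d \right)} = \left(d + d\right) \left(d + \left(5 - 1\right)\right) = 2 d \left(d + \left(5 - 1\right)\right) = 2 d \left(d + 4\right) = 2 d \left(4 + d\right)$)
$Z{\left(\left(2 + 3\right) \left(3 + 4\right) \right)} \left(-75 + 53\right) - 23627 = 2 \left(2 + 3\right) \left(3 + 4\right) \left(4 + \left(2 + 3\right) \left(3 + 4\right)\right) \left(-75 + 53\right) - 23627 = 2 \cdot 5 \cdot 7 \left(4 + 5 \cdot 7\right) \left(-22\right) - 23627 = 2 \cdot 35 \left(4 + 35\right) \left(-22\right) - 23627 = 2 \cdot 35 \cdot 39 \left(-22\right) - 23627 = 2730 \left(-22\right) - 23627 = -60060 - 23627 = -83687$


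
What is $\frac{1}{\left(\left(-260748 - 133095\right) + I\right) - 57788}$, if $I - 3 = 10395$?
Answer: $- \frac{1}{441233} \approx -2.2664 \cdot 10^{-6}$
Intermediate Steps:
$I = 10398$ ($I = 3 + 10395 = 10398$)
$\frac{1}{\left(\left(-260748 - 133095\right) + I\right) - 57788} = \frac{1}{\left(\left(-260748 - 133095\right) + 10398\right) - 57788} = \frac{1}{\left(-393843 + 10398\right) - 57788} = \frac{1}{-383445 - 57788} = \frac{1}{-441233} = - \frac{1}{441233}$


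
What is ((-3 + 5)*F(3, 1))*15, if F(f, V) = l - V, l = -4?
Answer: -150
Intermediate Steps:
F(f, V) = -4 - V
((-3 + 5)*F(3, 1))*15 = ((-3 + 5)*(-4 - 1*1))*15 = (2*(-4 - 1))*15 = (2*(-5))*15 = -10*15 = -150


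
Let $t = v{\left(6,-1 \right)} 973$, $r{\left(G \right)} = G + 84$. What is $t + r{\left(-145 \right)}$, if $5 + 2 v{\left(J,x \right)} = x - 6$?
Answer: $-5899$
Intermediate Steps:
$v{\left(J,x \right)} = - \frac{11}{2} + \frac{x}{2}$ ($v{\left(J,x \right)} = - \frac{5}{2} + \frac{x - 6}{2} = - \frac{5}{2} + \frac{-6 + x}{2} = - \frac{5}{2} + \left(-3 + \frac{x}{2}\right) = - \frac{11}{2} + \frac{x}{2}$)
$r{\left(G \right)} = 84 + G$
$t = -5838$ ($t = \left(- \frac{11}{2} + \frac{1}{2} \left(-1\right)\right) 973 = \left(- \frac{11}{2} - \frac{1}{2}\right) 973 = \left(-6\right) 973 = -5838$)
$t + r{\left(-145 \right)} = -5838 + \left(84 - 145\right) = -5838 - 61 = -5899$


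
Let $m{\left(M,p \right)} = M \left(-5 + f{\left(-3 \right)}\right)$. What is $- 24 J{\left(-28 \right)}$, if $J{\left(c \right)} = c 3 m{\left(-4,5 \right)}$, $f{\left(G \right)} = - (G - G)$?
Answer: $40320$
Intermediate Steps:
$f{\left(G \right)} = 0$ ($f{\left(G \right)} = \left(-1\right) 0 = 0$)
$m{\left(M,p \right)} = - 5 M$ ($m{\left(M,p \right)} = M \left(-5 + 0\right) = M \left(-5\right) = - 5 M$)
$J{\left(c \right)} = 60 c$ ($J{\left(c \right)} = c 3 \left(\left(-5\right) \left(-4\right)\right) = 3 c 20 = 60 c$)
$- 24 J{\left(-28 \right)} = - 24 \cdot 60 \left(-28\right) = \left(-24\right) \left(-1680\right) = 40320$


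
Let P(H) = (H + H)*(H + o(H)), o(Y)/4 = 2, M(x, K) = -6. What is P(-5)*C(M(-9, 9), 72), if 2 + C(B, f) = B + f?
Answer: -1920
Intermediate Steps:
o(Y) = 8 (o(Y) = 4*2 = 8)
C(B, f) = -2 + B + f (C(B, f) = -2 + (B + f) = -2 + B + f)
P(H) = 2*H*(8 + H) (P(H) = (H + H)*(H + 8) = (2*H)*(8 + H) = 2*H*(8 + H))
P(-5)*C(M(-9, 9), 72) = (2*(-5)*(8 - 5))*(-2 - 6 + 72) = (2*(-5)*3)*64 = -30*64 = -1920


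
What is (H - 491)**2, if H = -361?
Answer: 725904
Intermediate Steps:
(H - 491)**2 = (-361 - 491)**2 = (-852)**2 = 725904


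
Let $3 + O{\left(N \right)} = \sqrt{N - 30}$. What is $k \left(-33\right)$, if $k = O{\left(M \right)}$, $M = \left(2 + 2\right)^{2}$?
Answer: $99 - 33 i \sqrt{14} \approx 99.0 - 123.47 i$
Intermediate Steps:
$M = 16$ ($M = 4^{2} = 16$)
$O{\left(N \right)} = -3 + \sqrt{-30 + N}$ ($O{\left(N \right)} = -3 + \sqrt{N - 30} = -3 + \sqrt{-30 + N}$)
$k = -3 + i \sqrt{14}$ ($k = -3 + \sqrt{-30 + 16} = -3 + \sqrt{-14} = -3 + i \sqrt{14} \approx -3.0 + 3.7417 i$)
$k \left(-33\right) = \left(-3 + i \sqrt{14}\right) \left(-33\right) = 99 - 33 i \sqrt{14}$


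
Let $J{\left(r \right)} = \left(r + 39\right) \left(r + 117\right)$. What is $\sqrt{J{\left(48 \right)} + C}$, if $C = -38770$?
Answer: $i \sqrt{24415} \approx 156.25 i$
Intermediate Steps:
$J{\left(r \right)} = \left(39 + r\right) \left(117 + r\right)$
$\sqrt{J{\left(48 \right)} + C} = \sqrt{\left(4563 + 48^{2} + 156 \cdot 48\right) - 38770} = \sqrt{\left(4563 + 2304 + 7488\right) - 38770} = \sqrt{14355 - 38770} = \sqrt{-24415} = i \sqrt{24415}$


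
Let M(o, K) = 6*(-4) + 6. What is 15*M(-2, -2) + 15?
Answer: -255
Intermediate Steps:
M(o, K) = -18 (M(o, K) = -24 + 6 = -18)
15*M(-2, -2) + 15 = 15*(-18) + 15 = -270 + 15 = -255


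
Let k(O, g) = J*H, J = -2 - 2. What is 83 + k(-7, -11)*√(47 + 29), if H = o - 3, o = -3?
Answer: 83 + 48*√19 ≈ 292.23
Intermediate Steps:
H = -6 (H = -3 - 3 = -6)
J = -4
k(O, g) = 24 (k(O, g) = -4*(-6) = 24)
83 + k(-7, -11)*√(47 + 29) = 83 + 24*√(47 + 29) = 83 + 24*√76 = 83 + 24*(2*√19) = 83 + 48*√19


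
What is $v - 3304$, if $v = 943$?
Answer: $-2361$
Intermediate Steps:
$v - 3304 = 943 - 3304 = -2361$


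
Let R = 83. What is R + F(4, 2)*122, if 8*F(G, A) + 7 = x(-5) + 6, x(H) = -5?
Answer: -17/2 ≈ -8.5000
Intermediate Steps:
F(G, A) = -¾ (F(G, A) = -7/8 + (-5 + 6)/8 = -7/8 + (⅛)*1 = -7/8 + ⅛ = -¾)
R + F(4, 2)*122 = 83 - ¾*122 = 83 - 183/2 = -17/2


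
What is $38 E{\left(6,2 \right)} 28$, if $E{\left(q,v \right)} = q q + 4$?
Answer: $42560$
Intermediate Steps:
$E{\left(q,v \right)} = 4 + q^{2}$ ($E{\left(q,v \right)} = q^{2} + 4 = 4 + q^{2}$)
$38 E{\left(6,2 \right)} 28 = 38 \left(4 + 6^{2}\right) 28 = 38 \left(4 + 36\right) 28 = 38 \cdot 40 \cdot 28 = 1520 \cdot 28 = 42560$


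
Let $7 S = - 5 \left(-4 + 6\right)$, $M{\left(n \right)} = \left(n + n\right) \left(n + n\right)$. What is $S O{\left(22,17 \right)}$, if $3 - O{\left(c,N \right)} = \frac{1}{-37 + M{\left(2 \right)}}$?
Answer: $- \frac{640}{147} \approx -4.3537$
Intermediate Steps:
$M{\left(n \right)} = 4 n^{2}$ ($M{\left(n \right)} = 2 n 2 n = 4 n^{2}$)
$O{\left(c,N \right)} = \frac{64}{21}$ ($O{\left(c,N \right)} = 3 - \frac{1}{-37 + 4 \cdot 2^{2}} = 3 - \frac{1}{-37 + 4 \cdot 4} = 3 - \frac{1}{-37 + 16} = 3 - \frac{1}{-21} = 3 - - \frac{1}{21} = 3 + \frac{1}{21} = \frac{64}{21}$)
$S = - \frac{10}{7}$ ($S = \frac{\left(-5\right) \left(-4 + 6\right)}{7} = \frac{\left(-5\right) 2}{7} = \frac{1}{7} \left(-10\right) = - \frac{10}{7} \approx -1.4286$)
$S O{\left(22,17 \right)} = \left(- \frac{10}{7}\right) \frac{64}{21} = - \frac{640}{147}$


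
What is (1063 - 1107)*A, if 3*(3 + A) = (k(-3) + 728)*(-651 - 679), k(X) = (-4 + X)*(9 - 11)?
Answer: 43422236/3 ≈ 1.4474e+7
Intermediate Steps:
k(X) = 8 - 2*X (k(X) = (-4 + X)*(-2) = 8 - 2*X)
A = -986869/3 (A = -3 + (((8 - 2*(-3)) + 728)*(-651 - 679))/3 = -3 + (((8 + 6) + 728)*(-1330))/3 = -3 + ((14 + 728)*(-1330))/3 = -3 + (742*(-1330))/3 = -3 + (⅓)*(-986860) = -3 - 986860/3 = -986869/3 ≈ -3.2896e+5)
(1063 - 1107)*A = (1063 - 1107)*(-986869/3) = -44*(-986869/3) = 43422236/3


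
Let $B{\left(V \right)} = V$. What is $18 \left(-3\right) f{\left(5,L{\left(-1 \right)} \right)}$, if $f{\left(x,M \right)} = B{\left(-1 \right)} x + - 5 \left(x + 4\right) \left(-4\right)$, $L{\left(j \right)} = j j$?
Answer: $-9450$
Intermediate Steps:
$L{\left(j \right)} = j^{2}$
$f{\left(x,M \right)} = 80 + 19 x$ ($f{\left(x,M \right)} = - x + - 5 \left(x + 4\right) \left(-4\right) = - x + - 5 \left(4 + x\right) \left(-4\right) = - x + \left(-20 - 5 x\right) \left(-4\right) = - x + \left(80 + 20 x\right) = 80 + 19 x$)
$18 \left(-3\right) f{\left(5,L{\left(-1 \right)} \right)} = 18 \left(-3\right) \left(80 + 19 \cdot 5\right) = - 54 \left(80 + 95\right) = \left(-54\right) 175 = -9450$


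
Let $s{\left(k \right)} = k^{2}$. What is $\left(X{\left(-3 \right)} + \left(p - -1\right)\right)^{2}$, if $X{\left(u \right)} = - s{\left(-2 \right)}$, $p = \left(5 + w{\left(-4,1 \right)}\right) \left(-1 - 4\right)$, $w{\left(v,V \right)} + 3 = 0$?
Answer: $169$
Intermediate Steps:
$w{\left(v,V \right)} = -3$ ($w{\left(v,V \right)} = -3 + 0 = -3$)
$p = -10$ ($p = \left(5 - 3\right) \left(-1 - 4\right) = 2 \left(-5\right) = -10$)
$X{\left(u \right)} = -4$ ($X{\left(u \right)} = - \left(-2\right)^{2} = \left(-1\right) 4 = -4$)
$\left(X{\left(-3 \right)} + \left(p - -1\right)\right)^{2} = \left(-4 - 9\right)^{2} = \left(-13\right)^{2} = 169$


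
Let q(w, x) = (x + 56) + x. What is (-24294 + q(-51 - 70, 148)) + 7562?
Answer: -16380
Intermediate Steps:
q(w, x) = 56 + 2*x (q(w, x) = (56 + x) + x = 56 + 2*x)
(-24294 + q(-51 - 70, 148)) + 7562 = (-24294 + (56 + 2*148)) + 7562 = (-24294 + (56 + 296)) + 7562 = (-24294 + 352) + 7562 = -23942 + 7562 = -16380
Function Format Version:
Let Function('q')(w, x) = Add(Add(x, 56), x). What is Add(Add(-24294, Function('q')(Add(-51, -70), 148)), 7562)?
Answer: -16380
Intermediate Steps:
Function('q')(w, x) = Add(56, Mul(2, x)) (Function('q')(w, x) = Add(Add(56, x), x) = Add(56, Mul(2, x)))
Add(Add(-24294, Function('q')(Add(-51, -70), 148)), 7562) = Add(Add(-24294, Add(56, Mul(2, 148))), 7562) = Add(Add(-24294, Add(56, 296)), 7562) = Add(Add(-24294, 352), 7562) = Add(-23942, 7562) = -16380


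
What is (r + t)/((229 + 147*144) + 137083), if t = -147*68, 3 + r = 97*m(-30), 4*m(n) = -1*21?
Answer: -42033/633920 ≈ -0.066306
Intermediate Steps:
m(n) = -21/4 (m(n) = (-1*21)/4 = (1/4)*(-21) = -21/4)
r = -2049/4 (r = -3 + 97*(-21/4) = -3 - 2037/4 = -2049/4 ≈ -512.25)
t = -9996 (t = -21*476 = -9996)
(r + t)/((229 + 147*144) + 137083) = (-2049/4 - 9996)/((229 + 147*144) + 137083) = -42033/(4*((229 + 21168) + 137083)) = -42033/(4*(21397 + 137083)) = -42033/4/158480 = -42033/4*1/158480 = -42033/633920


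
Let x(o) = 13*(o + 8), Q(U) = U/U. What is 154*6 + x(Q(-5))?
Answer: 1041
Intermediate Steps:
Q(U) = 1
x(o) = 104 + 13*o (x(o) = 13*(8 + o) = 104 + 13*o)
154*6 + x(Q(-5)) = 154*6 + (104 + 13*1) = 924 + (104 + 13) = 924 + 117 = 1041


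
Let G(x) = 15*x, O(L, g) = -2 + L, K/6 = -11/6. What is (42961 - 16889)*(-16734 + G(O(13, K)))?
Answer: -431986968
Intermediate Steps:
K = -11 (K = 6*(-11/6) = -11)
(42961 - 16889)*(-16734 + G(O(13, K))) = (42961 - 16889)*(-16734 + 15*(-2 + 13)) = 26072*(-16734 + 15*11) = 26072*(-16734 + 165) = 26072*(-16569) = -431986968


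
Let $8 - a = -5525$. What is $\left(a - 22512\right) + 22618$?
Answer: $5639$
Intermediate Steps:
$a = 5533$ ($a = 8 - -5525 = 8 + 5525 = 5533$)
$\left(a - 22512\right) + 22618 = \left(5533 - 22512\right) + 22618 = -16979 + 22618 = 5639$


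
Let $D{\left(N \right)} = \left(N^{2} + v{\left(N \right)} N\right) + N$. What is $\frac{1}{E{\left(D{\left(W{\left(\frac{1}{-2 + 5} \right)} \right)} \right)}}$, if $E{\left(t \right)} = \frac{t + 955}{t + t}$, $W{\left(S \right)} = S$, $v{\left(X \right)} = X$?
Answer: $\frac{1}{860} \approx 0.0011628$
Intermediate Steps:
$D{\left(N \right)} = N + 2 N^{2}$ ($D{\left(N \right)} = \left(N^{2} + N N\right) + N = \left(N^{2} + N^{2}\right) + N = 2 N^{2} + N = N + 2 N^{2}$)
$E{\left(t \right)} = \frac{955 + t}{2 t}$
$\frac{1}{E{\left(D{\left(W{\left(\frac{1}{-2 + 5} \right)} \right)} \right)}} = \frac{1}{\frac{1}{2} \frac{1}{\frac{1}{-2 + 5} \left(1 + \frac{2}{-2 + 5}\right)} \left(955 + \frac{1 + \frac{2}{-2 + 5}}{-2 + 5}\right)} = \frac{1}{\frac{1}{2} \frac{1}{\frac{1}{3} \left(1 + \frac{2}{3}\right)} \left(955 + \frac{1 + \frac{2}{3}}{3}\right)} = \frac{1}{\frac{1}{2} \frac{1}{\frac{1}{3} \cdot \frac{5}{3}} \left(955 + \frac{1}{3} \cdot \frac{5}{3}\right)} = \frac{1}{\frac{1}{2} \frac{1}{\frac{5}{9}} \left(955 + \frac{5}{9}\right)} = \frac{1}{\frac{1}{2} \cdot \frac{9}{5} \cdot \frac{8600}{9}} = \frac{1}{860}$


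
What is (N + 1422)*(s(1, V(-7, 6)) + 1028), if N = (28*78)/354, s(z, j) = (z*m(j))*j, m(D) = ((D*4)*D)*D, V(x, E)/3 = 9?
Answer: 179207747504/59 ≈ 3.0374e+9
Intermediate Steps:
V(x, E) = 27 (V(x, E) = 3*9 = 27)
m(D) = 4*D**3 (m(D) = ((4*D)*D)*D = (4*D**2)*D = 4*D**3)
s(z, j) = 4*z*j**4 (s(z, j) = (z*(4*j**3))*j = (4*z*j**3)*j = 4*z*j**4)
N = 364/59 (N = 2184*(1/354) = 364/59 ≈ 6.1695)
(N + 1422)*(s(1, V(-7, 6)) + 1028) = (364/59 + 1422)*(4*1*27**4 + 1028) = 84262*(4*1*531441 + 1028)/59 = 84262*(2125764 + 1028)/59 = (84262/59)*2126792 = 179207747504/59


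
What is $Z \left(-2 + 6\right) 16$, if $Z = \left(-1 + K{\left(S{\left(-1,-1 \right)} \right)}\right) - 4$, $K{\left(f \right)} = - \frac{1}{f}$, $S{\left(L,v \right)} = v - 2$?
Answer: $- \frac{896}{3} \approx -298.67$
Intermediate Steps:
$S{\left(L,v \right)} = -2 + v$
$Z = - \frac{14}{3}$ ($Z = \left(-1 - \frac{1}{-2 - 1}\right) - 4 = \left(-1 - \frac{1}{-3}\right) - 4 = \left(-1 - - \frac{1}{3}\right) - 4 = \left(-1 + \frac{1}{3}\right) - 4 = - \frac{2}{3} - 4 = - \frac{14}{3} \approx -4.6667$)
$Z \left(-2 + 6\right) 16 = - \frac{14 \left(-2 + 6\right)}{3} \cdot 16 = \left(- \frac{14}{3}\right) 4 \cdot 16 = \left(- \frac{56}{3}\right) 16 = - \frac{896}{3}$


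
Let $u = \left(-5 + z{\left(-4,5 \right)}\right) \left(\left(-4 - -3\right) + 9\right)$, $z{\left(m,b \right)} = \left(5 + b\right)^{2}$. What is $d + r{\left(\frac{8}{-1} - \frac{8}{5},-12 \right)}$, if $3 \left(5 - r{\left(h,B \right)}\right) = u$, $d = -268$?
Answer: $- \frac{1549}{3} \approx -516.33$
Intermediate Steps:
$u = 760$ ($u = \left(-5 + \left(5 + 5\right)^{2}\right) \left(\left(-4 - -3\right) + 9\right) = \left(-5 + 10^{2}\right) \left(\left(-4 + 3\right) + 9\right) = \left(-5 + 100\right) \left(-1 + 9\right) = 95 \cdot 8 = 760$)
$r{\left(h,B \right)} = - \frac{745}{3}$ ($r{\left(h,B \right)} = 5 - \frac{760}{3} = - \frac{745}{3}$)
$d + r{\left(\frac{8}{-1} - \frac{8}{5},-12 \right)} = -268 - \frac{745}{3} = - \frac{1549}{3}$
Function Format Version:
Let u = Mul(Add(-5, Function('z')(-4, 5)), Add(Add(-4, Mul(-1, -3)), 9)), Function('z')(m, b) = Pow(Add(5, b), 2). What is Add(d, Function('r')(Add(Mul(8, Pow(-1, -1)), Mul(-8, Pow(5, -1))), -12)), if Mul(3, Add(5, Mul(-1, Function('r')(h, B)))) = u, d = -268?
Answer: Rational(-1549, 3) ≈ -516.33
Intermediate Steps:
u = 760 (u = Mul(Add(-5, Pow(Add(5, 5), 2)), Add(Add(-4, Mul(-1, -3)), 9)) = Mul(Add(-5, Pow(10, 2)), Add(Add(-4, 3), 9)) = Mul(Add(-5, 100), Add(-1, 9)) = Mul(95, 8) = 760)
Function('r')(h, B) = Rational(-745, 3) (Function('r')(h, B) = Add(5, Mul(Rational(-1, 3), 760)) = Add(5, Rational(-760, 3)) = Rational(-745, 3))
Add(d, Function('r')(Add(Mul(8, Pow(-1, -1)), Mul(-8, Pow(5, -1))), -12)) = Add(-268, Rational(-745, 3)) = Rational(-1549, 3)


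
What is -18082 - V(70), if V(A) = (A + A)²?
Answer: -37682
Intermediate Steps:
V(A) = 4*A² (V(A) = (2*A)² = 4*A²)
-18082 - V(70) = -18082 - 4*70² = -18082 - 4*4900 = -18082 - 1*19600 = -18082 - 19600 = -37682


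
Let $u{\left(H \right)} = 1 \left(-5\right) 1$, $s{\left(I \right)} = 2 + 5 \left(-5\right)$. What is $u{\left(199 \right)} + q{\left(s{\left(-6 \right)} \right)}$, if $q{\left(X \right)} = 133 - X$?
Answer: $151$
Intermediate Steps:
$s{\left(I \right)} = -23$ ($s{\left(I \right)} = 2 - 25 = -23$)
$u{\left(H \right)} = -5$ ($u{\left(H \right)} = \left(-5\right) 1 = -5$)
$u{\left(199 \right)} + q{\left(s{\left(-6 \right)} \right)} = -5 + \left(133 - -23\right) = -5 + \left(133 + 23\right) = -5 + 156 = 151$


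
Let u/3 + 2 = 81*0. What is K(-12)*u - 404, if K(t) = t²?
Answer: -1268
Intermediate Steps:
u = -6 (u = -6 + 3*(81*0) = -6 + 3*0 = -6 + 0 = -6)
K(-12)*u - 404 = (-12)²*(-6) - 404 = 144*(-6) - 404 = -864 - 404 = -1268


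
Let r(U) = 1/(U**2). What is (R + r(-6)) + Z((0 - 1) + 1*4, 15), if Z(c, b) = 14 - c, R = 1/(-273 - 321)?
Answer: 13099/1188 ≈ 11.026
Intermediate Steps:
R = -1/594 (R = 1/(-594) = -1/594 ≈ -0.0016835)
r(U) = U**(-2)
(R + r(-6)) + Z((0 - 1) + 1*4, 15) = (-1/594 + (-6)**(-2)) + (14 - ((0 - 1) + 1*4)) = (-1/594 + 1/36) + (14 - (-1 + 4)) = 31/1188 + (14 - 1*3) = 31/1188 + (14 - 3) = 31/1188 + 11 = 13099/1188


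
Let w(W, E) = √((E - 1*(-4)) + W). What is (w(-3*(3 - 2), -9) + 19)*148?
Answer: 2812 + 296*I*√2 ≈ 2812.0 + 418.61*I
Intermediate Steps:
w(W, E) = √(4 + E + W) (w(W, E) = √((E + 4) + W) = √((4 + E) + W) = √(4 + E + W))
(w(-3*(3 - 2), -9) + 19)*148 = (√(4 - 9 - 3*(3 - 2)) + 19)*148 = (√(4 - 9 - 3*1) + 19)*148 = (√(4 - 9 - 3) + 19)*148 = (√(-8) + 19)*148 = (2*I*√2 + 19)*148 = (19 + 2*I*√2)*148 = 2812 + 296*I*√2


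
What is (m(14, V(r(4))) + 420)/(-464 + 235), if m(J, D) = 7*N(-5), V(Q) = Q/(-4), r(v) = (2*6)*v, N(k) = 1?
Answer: -427/229 ≈ -1.8646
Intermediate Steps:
r(v) = 12*v
V(Q) = -Q/4 (V(Q) = Q*(-1/4) = -Q/4)
m(J, D) = 7 (m(J, D) = 7*1 = 7)
(m(14, V(r(4))) + 420)/(-464 + 235) = (7 + 420)/(-464 + 235) = 427/(-229) = 427*(-1/229) = -427/229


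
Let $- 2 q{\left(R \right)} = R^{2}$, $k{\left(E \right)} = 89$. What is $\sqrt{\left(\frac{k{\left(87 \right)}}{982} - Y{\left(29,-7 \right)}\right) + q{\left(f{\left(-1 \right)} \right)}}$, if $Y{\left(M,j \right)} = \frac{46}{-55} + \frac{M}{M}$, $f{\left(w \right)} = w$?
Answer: $\frac{i \sqrt{417875370}}{27005} \approx 0.75697 i$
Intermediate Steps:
$Y{\left(M,j \right)} = \frac{9}{55}$ ($Y{\left(M,j \right)} = 46 \left(- \frac{1}{55}\right) + 1 = - \frac{46}{55} + 1 = \frac{9}{55}$)
$q{\left(R \right)} = - \frac{R^{2}}{2}$
$\sqrt{\left(\frac{k{\left(87 \right)}}{982} - Y{\left(29,-7 \right)}\right) + q{\left(f{\left(-1 \right)} \right)}} = \sqrt{\left(\frac{89}{982} - \frac{9}{55}\right) - \frac{\left(-1\right)^{2}}{2}} = \sqrt{\left(89 \cdot \frac{1}{982} - \frac{9}{55}\right) - \frac{1}{2}} = \sqrt{\left(\frac{89}{982} - \frac{9}{55}\right) - \frac{1}{2}} = \sqrt{- \frac{3943}{54010} - \frac{1}{2}} = \sqrt{- \frac{15474}{27005}} = \frac{i \sqrt{417875370}}{27005}$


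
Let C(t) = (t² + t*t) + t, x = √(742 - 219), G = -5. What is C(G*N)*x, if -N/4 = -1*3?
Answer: 7140*√523 ≈ 1.6329e+5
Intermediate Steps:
x = √523 ≈ 22.869
N = 12 (N = -(-4)*3 = -4*(-3) = 12)
C(t) = t + 2*t² (C(t) = (t² + t²) + t = 2*t² + t = t + 2*t²)
C(G*N)*x = ((-5*12)*(1 + 2*(-5*12)))*√523 = (-60*(1 + 2*(-60)))*√523 = (-60*(1 - 120))*√523 = (-60*(-119))*√523 = 7140*√523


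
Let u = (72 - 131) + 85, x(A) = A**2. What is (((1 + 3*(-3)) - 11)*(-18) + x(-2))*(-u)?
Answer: -8996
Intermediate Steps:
u = 26 (u = -59 + 85 = 26)
(((1 + 3*(-3)) - 11)*(-18) + x(-2))*(-u) = (((1 + 3*(-3)) - 11)*(-18) + (-2)**2)*(-1*26) = (((1 - 9) - 11)*(-18) + 4)*(-26) = ((-8 - 11)*(-18) + 4)*(-26) = (-19*(-18) + 4)*(-26) = (342 + 4)*(-26) = 346*(-26) = -8996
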